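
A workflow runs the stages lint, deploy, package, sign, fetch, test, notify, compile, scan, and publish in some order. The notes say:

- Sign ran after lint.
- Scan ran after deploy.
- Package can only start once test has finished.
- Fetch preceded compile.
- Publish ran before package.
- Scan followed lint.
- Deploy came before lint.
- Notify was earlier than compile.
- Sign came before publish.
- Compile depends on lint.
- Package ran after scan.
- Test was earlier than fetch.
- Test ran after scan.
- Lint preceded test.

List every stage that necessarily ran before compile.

deploy, fetch, lint, notify, scan, test

Directly stated before compile: fetch, lint, and notify.
Deploy reaches compile via deploy → lint → compile.
Scan reaches compile via scan → test → fetch → compile.
Test reaches compile via test → fetch → compile.
No chain forces publish (or any of the others) ahead of compile.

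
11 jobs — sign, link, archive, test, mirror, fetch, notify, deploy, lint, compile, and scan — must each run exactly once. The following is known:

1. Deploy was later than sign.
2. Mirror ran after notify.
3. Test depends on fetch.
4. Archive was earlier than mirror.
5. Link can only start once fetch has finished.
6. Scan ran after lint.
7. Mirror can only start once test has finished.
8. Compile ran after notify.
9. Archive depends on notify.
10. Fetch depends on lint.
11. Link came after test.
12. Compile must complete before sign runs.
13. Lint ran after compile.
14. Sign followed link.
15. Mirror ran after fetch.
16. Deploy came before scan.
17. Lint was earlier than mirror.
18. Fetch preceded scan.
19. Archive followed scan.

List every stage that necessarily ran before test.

compile, fetch, lint, notify

Directly stated before test: fetch.
Compile reaches test via compile → lint → fetch → test.
Lint reaches test via lint → fetch → test.
Notify reaches test via notify → compile → lint → fetch → test.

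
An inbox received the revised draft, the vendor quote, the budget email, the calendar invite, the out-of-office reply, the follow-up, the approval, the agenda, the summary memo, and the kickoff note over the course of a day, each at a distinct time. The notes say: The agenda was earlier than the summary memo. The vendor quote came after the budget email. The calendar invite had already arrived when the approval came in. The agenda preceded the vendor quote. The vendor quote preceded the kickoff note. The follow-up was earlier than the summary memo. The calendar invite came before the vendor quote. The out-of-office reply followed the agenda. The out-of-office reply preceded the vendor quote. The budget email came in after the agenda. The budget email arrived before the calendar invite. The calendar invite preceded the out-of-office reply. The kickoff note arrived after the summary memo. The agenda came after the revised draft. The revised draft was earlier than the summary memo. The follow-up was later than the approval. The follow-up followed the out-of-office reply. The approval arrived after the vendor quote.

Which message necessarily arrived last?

Every other message has a chain of constraints placing it before the kickoff note, so the kickoff note is last.

the kickoff note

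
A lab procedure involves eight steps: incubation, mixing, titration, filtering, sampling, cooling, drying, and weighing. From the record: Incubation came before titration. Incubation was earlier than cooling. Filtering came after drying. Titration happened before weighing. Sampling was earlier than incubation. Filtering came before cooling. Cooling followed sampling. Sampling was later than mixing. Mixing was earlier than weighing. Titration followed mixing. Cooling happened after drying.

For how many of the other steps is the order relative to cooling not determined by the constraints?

Forced before cooling: drying, filtering, incubation, mixing, and sampling.
That leaves titration and weighing with no forced order relative to cooling — 2.

2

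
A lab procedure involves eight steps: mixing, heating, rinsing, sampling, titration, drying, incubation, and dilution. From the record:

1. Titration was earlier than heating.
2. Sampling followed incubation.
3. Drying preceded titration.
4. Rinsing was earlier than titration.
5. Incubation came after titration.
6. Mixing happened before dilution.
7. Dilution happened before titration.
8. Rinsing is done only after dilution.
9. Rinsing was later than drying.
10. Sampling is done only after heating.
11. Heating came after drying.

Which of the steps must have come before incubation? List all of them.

dilution, drying, mixing, rinsing, titration

Directly stated before incubation: titration.
Dilution reaches incubation via dilution → titration → incubation.
Drying reaches incubation via drying → titration → incubation.
Mixing reaches incubation via mixing → dilution → titration → incubation.
Likewise rinsing reaches incubation by chaining the stated constraints.
No chain forces heating (or any of the others) ahead of incubation.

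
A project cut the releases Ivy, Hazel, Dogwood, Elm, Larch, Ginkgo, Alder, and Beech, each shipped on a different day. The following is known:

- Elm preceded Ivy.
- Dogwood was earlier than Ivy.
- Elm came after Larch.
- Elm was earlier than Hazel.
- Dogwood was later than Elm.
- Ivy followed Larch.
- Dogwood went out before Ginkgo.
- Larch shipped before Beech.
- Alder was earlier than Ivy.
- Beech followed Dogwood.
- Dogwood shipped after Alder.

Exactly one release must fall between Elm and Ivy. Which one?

Dogwood

Tracing the constraints gives Elm → Dogwood → Ivy, so Dogwood sits after Elm and before Ivy.
No other release is forced both after Elm and before Ivy.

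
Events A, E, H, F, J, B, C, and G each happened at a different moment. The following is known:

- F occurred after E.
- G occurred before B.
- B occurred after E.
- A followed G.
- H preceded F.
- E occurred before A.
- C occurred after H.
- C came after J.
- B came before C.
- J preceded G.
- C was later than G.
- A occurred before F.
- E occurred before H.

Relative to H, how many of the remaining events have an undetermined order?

4

Forced before H: E; forced after H: C and F.
That leaves A, B, G, and J with no forced order relative to H — 4.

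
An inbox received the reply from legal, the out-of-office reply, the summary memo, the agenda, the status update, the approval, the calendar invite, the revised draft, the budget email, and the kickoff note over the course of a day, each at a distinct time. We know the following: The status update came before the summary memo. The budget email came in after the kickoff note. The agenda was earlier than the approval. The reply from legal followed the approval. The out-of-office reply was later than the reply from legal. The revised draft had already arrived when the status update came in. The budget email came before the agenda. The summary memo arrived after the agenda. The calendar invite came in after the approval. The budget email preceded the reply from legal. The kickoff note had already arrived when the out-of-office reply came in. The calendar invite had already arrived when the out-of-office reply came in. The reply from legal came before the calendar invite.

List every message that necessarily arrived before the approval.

Directly stated before the approval: the agenda.
The budget email reaches the approval via the budget email → the agenda → the approval.
The kickoff note reaches the approval via the kickoff note → the budget email → the agenda → the approval.
No chain forces the summary memo (or any of the others) ahead of the approval.

the agenda, the budget email, the kickoff note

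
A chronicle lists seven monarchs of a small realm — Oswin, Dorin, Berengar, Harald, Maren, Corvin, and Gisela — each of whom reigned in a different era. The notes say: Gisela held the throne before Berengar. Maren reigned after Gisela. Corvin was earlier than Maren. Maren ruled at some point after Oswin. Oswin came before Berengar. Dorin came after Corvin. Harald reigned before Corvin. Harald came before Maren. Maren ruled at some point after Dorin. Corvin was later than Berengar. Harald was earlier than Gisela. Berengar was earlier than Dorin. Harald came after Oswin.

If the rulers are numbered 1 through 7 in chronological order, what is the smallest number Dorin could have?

6

Berengar, Corvin, Gisela, Harald, and Oswin must all come before Dorin — 5 forced predecessors.
Nothing else is forced ahead of Dorin, so their earliest slot is position 5 + 1 = 6.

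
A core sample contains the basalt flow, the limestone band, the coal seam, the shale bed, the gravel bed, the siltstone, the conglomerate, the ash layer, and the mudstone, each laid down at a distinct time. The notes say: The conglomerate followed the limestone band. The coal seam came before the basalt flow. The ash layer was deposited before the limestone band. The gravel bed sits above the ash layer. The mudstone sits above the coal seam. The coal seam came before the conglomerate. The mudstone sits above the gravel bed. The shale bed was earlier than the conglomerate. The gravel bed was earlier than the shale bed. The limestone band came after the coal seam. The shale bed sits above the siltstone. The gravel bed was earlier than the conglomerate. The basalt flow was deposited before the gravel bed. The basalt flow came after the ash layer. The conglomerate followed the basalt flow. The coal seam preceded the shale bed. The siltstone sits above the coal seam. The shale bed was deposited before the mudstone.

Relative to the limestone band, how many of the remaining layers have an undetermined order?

5

Forced before the limestone band: the ash layer and the coal seam; forced after the limestone band: the conglomerate.
That leaves the basalt flow, the gravel bed, the mudstone, the shale bed, and the siltstone with no forced order relative to the limestone band — 5.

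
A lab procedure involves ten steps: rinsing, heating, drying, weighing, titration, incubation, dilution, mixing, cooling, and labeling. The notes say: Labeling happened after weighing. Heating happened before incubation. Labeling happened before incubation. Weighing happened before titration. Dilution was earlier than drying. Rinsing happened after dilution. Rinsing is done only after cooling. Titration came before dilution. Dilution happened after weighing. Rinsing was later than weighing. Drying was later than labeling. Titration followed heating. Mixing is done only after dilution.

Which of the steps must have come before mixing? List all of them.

dilution, heating, titration, weighing

Directly stated before mixing: dilution.
Heating reaches mixing via heating → titration → dilution → mixing.
Titration reaches mixing via titration → dilution → mixing.
Weighing reaches mixing via weighing → dilution → mixing.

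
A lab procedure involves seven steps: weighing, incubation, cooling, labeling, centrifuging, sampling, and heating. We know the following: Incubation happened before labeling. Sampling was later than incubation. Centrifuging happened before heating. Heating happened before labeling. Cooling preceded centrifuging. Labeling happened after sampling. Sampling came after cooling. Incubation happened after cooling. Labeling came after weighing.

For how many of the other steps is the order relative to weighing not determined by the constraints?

Forced after weighing: labeling.
That leaves centrifuging, cooling, heating, incubation, and sampling with no forced order relative to weighing — 5.

5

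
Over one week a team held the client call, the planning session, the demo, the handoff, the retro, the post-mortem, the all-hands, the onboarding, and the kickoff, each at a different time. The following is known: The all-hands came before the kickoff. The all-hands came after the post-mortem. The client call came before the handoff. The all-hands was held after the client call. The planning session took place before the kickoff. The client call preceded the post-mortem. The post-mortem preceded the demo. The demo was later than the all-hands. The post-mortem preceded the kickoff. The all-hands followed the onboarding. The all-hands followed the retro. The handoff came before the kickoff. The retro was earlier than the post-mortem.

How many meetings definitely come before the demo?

5

Directly stated before the demo: the all-hands and the post-mortem.
The client call reaches the demo via the client call → the post-mortem → the demo.
The onboarding reaches the demo via the onboarding → the all-hands → the demo.
The retro reaches the demo via the retro → the post-mortem → the demo.
That's the all-hands, the client call, the onboarding, the post-mortem, and the retro — 5 in all.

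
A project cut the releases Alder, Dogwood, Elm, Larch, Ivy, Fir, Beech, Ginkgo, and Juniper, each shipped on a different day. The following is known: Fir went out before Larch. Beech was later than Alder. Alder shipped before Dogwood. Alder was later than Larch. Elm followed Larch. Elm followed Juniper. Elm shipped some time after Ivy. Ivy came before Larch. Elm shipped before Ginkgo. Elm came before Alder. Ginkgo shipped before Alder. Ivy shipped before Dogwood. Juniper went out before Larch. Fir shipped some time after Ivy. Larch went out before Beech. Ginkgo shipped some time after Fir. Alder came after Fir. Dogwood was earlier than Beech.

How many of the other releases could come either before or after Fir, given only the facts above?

1

Forced before Fir: Ivy; forced after Fir: Alder, Beech, Dogwood, Elm, Ginkgo, and Larch.
That leaves Juniper with no forced order relative to Fir — 1.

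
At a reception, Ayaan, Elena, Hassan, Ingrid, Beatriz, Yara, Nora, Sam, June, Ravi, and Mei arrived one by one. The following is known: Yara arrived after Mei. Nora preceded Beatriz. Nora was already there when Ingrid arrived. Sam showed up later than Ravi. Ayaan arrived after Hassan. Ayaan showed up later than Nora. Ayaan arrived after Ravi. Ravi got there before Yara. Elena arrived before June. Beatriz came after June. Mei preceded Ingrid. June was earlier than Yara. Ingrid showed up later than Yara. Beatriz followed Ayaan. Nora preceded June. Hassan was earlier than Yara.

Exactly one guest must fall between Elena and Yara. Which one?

Tracing the constraints gives Elena → June → Yara, so June sits after Elena and before Yara.
No other guest is forced both after Elena and before Yara.

June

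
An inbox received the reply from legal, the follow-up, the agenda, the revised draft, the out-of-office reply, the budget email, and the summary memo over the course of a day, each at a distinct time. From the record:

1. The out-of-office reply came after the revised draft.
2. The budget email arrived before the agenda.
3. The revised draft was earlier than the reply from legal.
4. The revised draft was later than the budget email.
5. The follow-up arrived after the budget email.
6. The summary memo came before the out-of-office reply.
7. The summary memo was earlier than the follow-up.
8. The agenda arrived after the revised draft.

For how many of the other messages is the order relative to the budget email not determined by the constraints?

Forced after the budget email: the agenda, the follow-up, the out-of-office reply, the reply from legal, and the revised draft.
That leaves the summary memo with no forced order relative to the budget email — 1.

1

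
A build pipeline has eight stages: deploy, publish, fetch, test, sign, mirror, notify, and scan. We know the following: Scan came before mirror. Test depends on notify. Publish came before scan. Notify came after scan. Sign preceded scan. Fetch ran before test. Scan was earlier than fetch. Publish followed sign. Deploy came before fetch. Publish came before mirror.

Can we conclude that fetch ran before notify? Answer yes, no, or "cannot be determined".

cannot be determined

No chain of stated constraints runs from fetch to notify, and none runs from notify to fetch either.
So the relative order of fetch and notify is not fixed by the given facts.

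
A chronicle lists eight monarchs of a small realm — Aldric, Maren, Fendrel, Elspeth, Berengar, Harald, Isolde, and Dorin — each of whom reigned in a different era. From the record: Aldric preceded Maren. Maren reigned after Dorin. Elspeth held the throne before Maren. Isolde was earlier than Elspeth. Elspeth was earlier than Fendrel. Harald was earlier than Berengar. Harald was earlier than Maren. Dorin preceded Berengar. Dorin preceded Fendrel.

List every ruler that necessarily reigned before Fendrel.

Directly stated before Fendrel: Dorin and Elspeth.
Isolde reaches Fendrel via Isolde → Elspeth → Fendrel.

Dorin, Elspeth, Isolde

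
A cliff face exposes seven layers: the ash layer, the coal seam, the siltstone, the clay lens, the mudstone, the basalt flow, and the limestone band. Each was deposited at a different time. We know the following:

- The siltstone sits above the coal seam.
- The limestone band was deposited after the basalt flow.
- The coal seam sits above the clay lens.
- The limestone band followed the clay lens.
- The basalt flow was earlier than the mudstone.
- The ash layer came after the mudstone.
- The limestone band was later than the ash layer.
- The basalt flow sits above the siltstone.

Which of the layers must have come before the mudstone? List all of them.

Directly stated before the mudstone: the basalt flow.
The clay lens reaches the mudstone via the clay lens → the coal seam → the siltstone → the basalt flow → the mudstone.
The coal seam reaches the mudstone via the coal seam → the siltstone → the basalt flow → the mudstone.
The siltstone reaches the mudstone via the siltstone → the basalt flow → the mudstone.

the basalt flow, the clay lens, the coal seam, the siltstone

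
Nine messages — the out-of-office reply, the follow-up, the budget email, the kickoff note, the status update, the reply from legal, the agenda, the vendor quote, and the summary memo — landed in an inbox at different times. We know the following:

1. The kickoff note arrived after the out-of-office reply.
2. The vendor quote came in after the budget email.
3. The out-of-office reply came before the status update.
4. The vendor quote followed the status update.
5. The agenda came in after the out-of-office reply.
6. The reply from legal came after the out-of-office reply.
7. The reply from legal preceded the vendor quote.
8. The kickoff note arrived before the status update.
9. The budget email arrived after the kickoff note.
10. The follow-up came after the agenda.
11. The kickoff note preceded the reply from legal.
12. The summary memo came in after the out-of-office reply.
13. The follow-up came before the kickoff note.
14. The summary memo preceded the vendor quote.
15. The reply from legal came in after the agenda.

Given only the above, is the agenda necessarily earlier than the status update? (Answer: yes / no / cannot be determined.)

Chain the constraints: the agenda → the follow-up → the kickoff note → the status update. Each link is directly stated, so the agenda comes before the status update.

yes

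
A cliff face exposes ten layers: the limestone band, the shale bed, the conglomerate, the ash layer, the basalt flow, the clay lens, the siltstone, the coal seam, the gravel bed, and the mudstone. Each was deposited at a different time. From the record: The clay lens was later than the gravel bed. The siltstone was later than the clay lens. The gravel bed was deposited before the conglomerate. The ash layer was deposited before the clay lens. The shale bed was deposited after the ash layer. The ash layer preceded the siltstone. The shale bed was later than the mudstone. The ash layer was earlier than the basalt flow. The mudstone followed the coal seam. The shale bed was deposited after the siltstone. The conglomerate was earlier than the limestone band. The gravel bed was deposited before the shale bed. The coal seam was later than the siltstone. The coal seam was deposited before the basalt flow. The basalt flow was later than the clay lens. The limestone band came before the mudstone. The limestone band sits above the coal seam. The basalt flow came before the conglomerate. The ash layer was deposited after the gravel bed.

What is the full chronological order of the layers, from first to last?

the gravel bed, the ash layer, the clay lens, the siltstone, the coal seam, the basalt flow, the conglomerate, the limestone band, the mudstone, the shale bed

The constraints fix every adjacent pair, so only one ordering works:
the gravel bed → the ash layer → the clay lens → the siltstone → the coal seam → the basalt flow → the conglomerate → the limestone band → the mudstone → the shale bed.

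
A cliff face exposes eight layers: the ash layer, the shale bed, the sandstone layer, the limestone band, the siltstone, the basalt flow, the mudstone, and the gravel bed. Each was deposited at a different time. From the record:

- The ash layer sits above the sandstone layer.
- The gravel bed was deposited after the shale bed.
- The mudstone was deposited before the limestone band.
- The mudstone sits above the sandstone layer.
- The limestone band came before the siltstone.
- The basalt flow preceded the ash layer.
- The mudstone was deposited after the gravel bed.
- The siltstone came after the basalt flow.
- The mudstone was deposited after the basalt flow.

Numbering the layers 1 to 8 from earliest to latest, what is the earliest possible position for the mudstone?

The basalt flow, the gravel bed, the sandstone layer, and the shale bed must all come before the mudstone — 4 forced predecessors.
Nothing else is forced ahead of the mudstone, so its earliest slot is position 4 + 1 = 5.

5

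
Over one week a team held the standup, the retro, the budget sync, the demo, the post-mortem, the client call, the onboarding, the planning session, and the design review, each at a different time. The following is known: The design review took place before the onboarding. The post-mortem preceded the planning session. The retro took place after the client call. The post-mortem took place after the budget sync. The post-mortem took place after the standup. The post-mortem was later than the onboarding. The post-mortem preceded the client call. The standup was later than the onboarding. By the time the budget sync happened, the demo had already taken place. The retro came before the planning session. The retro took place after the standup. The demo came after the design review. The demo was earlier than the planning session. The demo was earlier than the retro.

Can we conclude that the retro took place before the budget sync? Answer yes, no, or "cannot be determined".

Tracing the constraints gives the budget sync → the post-mortem → the client call → the retro, so the budget sync must come before the retro.
That means the retro cannot be before the budget sync.

no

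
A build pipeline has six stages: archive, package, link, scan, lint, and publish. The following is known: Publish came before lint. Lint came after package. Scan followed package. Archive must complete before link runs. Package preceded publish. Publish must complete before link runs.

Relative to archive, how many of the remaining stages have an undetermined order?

Forced after archive: link.
That leaves lint, package, publish, and scan with no forced order relative to archive — 4.

4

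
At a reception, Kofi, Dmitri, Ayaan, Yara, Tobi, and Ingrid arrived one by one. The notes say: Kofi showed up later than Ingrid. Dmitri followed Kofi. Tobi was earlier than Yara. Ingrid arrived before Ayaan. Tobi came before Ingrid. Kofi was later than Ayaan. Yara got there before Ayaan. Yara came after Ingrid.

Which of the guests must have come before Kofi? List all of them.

Ayaan, Ingrid, Tobi, Yara

Directly stated before Kofi: Ayaan and Ingrid.
Tobi reaches Kofi via Tobi → Ingrid → Kofi.
Yara reaches Kofi via Yara → Ayaan → Kofi.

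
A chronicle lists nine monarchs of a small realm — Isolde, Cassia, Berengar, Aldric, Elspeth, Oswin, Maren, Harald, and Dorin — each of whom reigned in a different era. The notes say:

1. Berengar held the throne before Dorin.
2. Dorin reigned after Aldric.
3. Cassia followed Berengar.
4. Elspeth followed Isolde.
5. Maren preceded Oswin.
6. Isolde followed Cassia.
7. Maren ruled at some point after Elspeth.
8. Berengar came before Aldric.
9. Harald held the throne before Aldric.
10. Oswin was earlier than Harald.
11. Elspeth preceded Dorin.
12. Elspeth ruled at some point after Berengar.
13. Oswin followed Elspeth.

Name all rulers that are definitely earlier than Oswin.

Berengar, Cassia, Elspeth, Isolde, Maren

Directly stated before Oswin: Elspeth and Maren.
Berengar reaches Oswin via Berengar → Elspeth → Oswin.
Cassia reaches Oswin via Cassia → Isolde → Elspeth → Oswin.
Isolde reaches Oswin via Isolde → Elspeth → Oswin.
No chain forces Harald (or any of the others) ahead of Oswin.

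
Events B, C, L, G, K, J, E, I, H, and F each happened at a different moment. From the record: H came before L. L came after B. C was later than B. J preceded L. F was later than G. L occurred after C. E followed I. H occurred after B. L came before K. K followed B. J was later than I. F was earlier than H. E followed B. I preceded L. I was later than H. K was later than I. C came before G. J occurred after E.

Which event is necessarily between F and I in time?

Tracing the constraints gives F → H → I, so H sits after F and before I.
No other event is forced both after F and before I.

H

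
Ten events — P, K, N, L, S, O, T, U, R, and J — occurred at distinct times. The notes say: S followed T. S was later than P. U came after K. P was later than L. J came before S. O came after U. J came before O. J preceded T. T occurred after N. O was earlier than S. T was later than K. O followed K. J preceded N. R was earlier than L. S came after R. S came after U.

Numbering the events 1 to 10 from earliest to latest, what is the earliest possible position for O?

4

J, K, and U must all come before O — 3 forced predecessors.
Nothing else is forced ahead of O, so its earliest slot is position 3 + 1 = 4.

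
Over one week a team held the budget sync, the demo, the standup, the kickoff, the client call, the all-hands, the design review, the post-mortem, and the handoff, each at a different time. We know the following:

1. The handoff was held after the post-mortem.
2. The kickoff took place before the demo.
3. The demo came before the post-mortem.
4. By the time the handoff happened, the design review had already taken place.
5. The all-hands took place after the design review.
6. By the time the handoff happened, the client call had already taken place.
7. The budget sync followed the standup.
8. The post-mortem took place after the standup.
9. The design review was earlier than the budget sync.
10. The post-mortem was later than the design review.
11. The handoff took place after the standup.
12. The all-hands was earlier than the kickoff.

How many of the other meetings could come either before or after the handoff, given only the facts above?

Forced before the handoff: the all-hands, the client call, the demo, the design review, the kickoff, the post-mortem, and the standup.
That leaves the budget sync with no forced order relative to the handoff — 1.

1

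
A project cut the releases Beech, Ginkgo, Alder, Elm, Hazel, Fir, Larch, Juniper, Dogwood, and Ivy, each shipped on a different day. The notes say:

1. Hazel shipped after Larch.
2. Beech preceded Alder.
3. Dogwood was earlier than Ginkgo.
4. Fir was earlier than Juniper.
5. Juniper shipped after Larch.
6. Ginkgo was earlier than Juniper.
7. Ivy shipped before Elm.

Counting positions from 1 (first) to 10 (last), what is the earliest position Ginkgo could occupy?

2

Dogwood must come before Ginkgo — 1 forced predecessor.
Nothing else is forced ahead of Ginkgo, so its earliest slot is position 1 + 1 = 2.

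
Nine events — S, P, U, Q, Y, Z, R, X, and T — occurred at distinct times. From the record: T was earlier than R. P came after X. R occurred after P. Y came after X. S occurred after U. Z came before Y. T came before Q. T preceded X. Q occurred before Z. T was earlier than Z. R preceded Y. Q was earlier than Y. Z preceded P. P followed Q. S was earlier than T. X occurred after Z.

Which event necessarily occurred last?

Every other event has a chain of constraints placing it before Y, so Y is last.

Y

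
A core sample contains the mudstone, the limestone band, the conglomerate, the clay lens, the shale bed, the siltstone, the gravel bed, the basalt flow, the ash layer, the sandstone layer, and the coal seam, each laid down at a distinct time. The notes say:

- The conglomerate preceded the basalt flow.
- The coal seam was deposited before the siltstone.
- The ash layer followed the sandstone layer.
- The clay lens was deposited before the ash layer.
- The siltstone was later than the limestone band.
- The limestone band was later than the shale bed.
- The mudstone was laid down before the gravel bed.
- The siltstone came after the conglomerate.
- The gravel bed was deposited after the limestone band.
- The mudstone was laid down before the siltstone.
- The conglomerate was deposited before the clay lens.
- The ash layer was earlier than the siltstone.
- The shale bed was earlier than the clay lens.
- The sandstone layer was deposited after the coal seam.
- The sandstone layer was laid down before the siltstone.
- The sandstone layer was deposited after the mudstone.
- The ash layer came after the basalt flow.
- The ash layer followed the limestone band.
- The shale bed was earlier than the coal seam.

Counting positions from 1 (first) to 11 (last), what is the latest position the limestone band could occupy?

8

The limestone band must come before the ash layer, the gravel bed, and the siltstone — 3 layers forced after it.
Everything else can be placed before the limestone band in some valid order, so the limestone band can sit as late as position 11 − 3 = 8.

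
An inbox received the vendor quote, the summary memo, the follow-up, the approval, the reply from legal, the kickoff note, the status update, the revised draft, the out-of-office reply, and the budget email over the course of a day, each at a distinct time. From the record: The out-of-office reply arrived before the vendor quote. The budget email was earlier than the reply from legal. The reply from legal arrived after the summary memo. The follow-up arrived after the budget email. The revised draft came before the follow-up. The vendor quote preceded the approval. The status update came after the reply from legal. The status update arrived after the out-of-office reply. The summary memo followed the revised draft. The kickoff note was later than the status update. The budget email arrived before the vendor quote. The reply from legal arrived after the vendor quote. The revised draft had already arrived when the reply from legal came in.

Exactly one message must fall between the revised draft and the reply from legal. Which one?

the summary memo

Tracing the constraints gives the revised draft → the summary memo → the reply from legal, so the summary memo sits after the revised draft and before the reply from legal.
No other message is forced both after the revised draft and before the reply from legal.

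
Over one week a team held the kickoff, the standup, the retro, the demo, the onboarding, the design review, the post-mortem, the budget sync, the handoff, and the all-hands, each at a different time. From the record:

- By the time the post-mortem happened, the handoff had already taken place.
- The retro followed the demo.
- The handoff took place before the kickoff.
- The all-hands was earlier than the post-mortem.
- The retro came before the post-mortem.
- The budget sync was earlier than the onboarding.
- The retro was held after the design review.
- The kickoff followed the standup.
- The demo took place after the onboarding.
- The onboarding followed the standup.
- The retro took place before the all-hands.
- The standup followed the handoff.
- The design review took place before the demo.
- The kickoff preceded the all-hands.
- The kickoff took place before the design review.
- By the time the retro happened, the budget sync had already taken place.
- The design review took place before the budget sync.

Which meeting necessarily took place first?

The handoff has a chain of constraints placing it before every other meeting, so the handoff must be first.

the handoff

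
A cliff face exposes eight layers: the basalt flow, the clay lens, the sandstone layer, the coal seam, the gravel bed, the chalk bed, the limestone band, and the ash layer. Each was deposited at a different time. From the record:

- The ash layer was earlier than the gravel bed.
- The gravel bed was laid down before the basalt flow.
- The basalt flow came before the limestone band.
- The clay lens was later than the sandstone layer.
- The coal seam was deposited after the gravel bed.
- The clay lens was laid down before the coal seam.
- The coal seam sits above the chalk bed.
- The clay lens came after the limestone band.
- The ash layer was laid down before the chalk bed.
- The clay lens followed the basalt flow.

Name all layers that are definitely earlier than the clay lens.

Directly stated before the clay lens: the basalt flow, the limestone band, and the sandstone layer.
The ash layer reaches the clay lens via the ash layer → the gravel bed → the basalt flow → the clay lens.
The gravel bed reaches the clay lens via the gravel bed → the basalt flow → the clay lens.
No chain forces the coal seam (or any of the others) ahead of the clay lens.

the ash layer, the basalt flow, the gravel bed, the limestone band, the sandstone layer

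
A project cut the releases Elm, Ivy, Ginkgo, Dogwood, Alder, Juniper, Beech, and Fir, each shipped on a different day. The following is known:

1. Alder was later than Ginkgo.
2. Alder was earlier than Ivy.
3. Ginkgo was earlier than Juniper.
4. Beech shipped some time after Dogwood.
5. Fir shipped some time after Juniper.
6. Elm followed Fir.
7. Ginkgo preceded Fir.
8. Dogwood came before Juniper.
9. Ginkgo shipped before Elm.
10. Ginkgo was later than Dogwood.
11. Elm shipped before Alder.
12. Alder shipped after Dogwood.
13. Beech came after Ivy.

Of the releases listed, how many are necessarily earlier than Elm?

4

Directly stated before Elm: Fir and Ginkgo.
Dogwood reaches Elm via Dogwood → Ginkgo → Elm.
Juniper reaches Elm via Juniper → Fir → Elm.
No chain forces Beech (or any of the others) ahead of Elm.
That's Dogwood, Fir, Ginkgo, and Juniper — 4 in all.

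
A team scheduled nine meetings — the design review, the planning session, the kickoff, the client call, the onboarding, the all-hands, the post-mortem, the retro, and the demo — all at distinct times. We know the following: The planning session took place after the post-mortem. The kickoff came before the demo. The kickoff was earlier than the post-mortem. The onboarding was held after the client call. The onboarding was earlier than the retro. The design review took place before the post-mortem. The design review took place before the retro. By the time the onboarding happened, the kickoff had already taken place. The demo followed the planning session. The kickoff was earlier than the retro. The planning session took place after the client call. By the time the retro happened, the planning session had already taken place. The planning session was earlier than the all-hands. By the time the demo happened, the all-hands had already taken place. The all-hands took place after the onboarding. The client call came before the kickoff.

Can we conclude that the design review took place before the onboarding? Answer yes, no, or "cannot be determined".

No chain of stated constraints runs from the design review to the onboarding, and none runs from the onboarding to the design review either.
So the relative order of the design review and the onboarding is not fixed by the given facts.

cannot be determined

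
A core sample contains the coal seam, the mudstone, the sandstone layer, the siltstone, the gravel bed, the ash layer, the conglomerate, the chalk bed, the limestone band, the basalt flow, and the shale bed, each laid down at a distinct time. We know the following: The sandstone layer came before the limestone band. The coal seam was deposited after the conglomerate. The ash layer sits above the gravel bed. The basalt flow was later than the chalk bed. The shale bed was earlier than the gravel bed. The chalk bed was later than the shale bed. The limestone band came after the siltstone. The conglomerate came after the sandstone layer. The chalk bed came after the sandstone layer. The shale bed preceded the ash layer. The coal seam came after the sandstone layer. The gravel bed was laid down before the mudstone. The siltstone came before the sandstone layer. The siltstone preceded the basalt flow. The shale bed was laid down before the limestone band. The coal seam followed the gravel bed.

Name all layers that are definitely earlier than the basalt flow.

the chalk bed, the sandstone layer, the shale bed, the siltstone

Directly stated before the basalt flow: the chalk bed and the siltstone.
The sandstone layer reaches the basalt flow via the sandstone layer → the chalk bed → the basalt flow.
The shale bed reaches the basalt flow via the shale bed → the chalk bed → the basalt flow.
No chain forces the coal seam (or any of the others) ahead of the basalt flow.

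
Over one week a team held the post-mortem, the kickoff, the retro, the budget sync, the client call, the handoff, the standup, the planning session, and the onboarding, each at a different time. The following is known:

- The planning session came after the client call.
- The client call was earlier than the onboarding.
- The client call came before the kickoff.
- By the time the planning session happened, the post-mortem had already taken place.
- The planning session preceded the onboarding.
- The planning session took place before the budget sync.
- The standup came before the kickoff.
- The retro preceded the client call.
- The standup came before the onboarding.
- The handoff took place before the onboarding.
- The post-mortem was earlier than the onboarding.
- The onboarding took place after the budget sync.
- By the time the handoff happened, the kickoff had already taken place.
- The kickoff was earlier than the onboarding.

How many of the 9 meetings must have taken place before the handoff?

4

Directly stated before the handoff: the kickoff.
The client call reaches the handoff via the client call → the kickoff → the handoff.
The retro reaches the handoff via the retro → the client call → the kickoff → the handoff.
The standup reaches the handoff via the standup → the kickoff → the handoff.
That's the client call, the kickoff, the retro, and the standup — 4 in all.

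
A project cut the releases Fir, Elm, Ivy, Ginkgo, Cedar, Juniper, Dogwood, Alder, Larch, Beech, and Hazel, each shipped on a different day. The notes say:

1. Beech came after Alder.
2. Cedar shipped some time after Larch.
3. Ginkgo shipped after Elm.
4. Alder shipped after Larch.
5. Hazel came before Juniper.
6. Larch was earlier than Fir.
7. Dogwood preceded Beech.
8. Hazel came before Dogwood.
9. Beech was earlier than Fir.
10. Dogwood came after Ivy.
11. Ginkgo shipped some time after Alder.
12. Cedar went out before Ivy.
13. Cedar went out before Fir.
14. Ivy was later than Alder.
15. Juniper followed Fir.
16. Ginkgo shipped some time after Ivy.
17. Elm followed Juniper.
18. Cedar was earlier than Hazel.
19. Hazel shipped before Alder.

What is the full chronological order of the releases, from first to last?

Larch, Cedar, Hazel, Alder, Ivy, Dogwood, Beech, Fir, Juniper, Elm, Ginkgo

The constraints fix every adjacent pair, so only one ordering works:
Larch → Cedar → Hazel → Alder → Ivy → Dogwood → Beech → Fir → Juniper → Elm → Ginkgo.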